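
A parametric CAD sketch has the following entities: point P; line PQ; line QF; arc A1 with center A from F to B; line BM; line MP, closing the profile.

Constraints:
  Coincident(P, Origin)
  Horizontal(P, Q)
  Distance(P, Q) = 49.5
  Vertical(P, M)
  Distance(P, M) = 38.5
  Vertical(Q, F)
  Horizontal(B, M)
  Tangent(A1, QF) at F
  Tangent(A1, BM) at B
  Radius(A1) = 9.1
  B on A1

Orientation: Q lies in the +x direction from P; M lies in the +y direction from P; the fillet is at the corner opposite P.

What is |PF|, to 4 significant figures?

57.57

P is at the origin; P and Q share the same y with |PQ| = 49.5 and Q on the +x side, so Q = (49.50, 0.000). PM is vertical with |PM| = 38.5 and M on the +y side, so M = (0.000, 38.50). The virtual corner opposite P is at (49.50, 38.50). Since A1 is tangent to QF there, AF ⟂ QF and since A1 is tangent to BM there, AB ⟂ BM, with radius 9.1, so the center A sits 9.1 in from both sides at A = (40.40, 29.40). That places the tangent points at F = (49.50, 29.40) on QF and B = (40.40, 38.50) on BM. Then |PF| = |F − P| = 57.57.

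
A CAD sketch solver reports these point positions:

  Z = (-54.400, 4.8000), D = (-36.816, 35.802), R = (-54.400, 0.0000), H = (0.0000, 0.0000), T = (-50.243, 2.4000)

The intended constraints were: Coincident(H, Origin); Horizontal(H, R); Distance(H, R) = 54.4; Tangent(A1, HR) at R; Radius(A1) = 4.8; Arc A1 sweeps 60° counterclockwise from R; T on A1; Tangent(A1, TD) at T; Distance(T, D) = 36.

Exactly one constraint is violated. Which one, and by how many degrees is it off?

Tangent(A1, TD) at T — off by 8.10°.

H = (0.00, 0.00) ✓; H.y = 0.00, R.y = 0.00 ✓; |HR| = 54.40 ✓; ∠(ZR, RH) = 90.00° ✓; |ZR| = 4.800 ✓; bearing(Z→T) − bearing(Z→R) = 60.00° ✓; |ZT| = 4.800 ✓; ∠(ZT, TD) = 81.90° ✗; |TD| = 36.00 ✓.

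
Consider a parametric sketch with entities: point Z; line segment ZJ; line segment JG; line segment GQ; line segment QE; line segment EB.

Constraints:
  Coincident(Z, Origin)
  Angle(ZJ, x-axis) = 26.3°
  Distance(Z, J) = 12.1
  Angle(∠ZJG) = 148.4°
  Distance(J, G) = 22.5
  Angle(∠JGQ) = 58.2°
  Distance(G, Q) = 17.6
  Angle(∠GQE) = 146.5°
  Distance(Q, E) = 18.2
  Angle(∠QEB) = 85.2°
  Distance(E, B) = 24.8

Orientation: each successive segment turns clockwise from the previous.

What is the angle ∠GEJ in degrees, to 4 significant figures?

40.50°

Z is at the origin; ZJ runs at 26.3° with length 12.1, so J = (10.85, 5.361). ∠ZJG = 148.4° gives JG at -5.300° from the x-axis; with |JG| = 22.5, G = (33.25, 3.283). ∠JGQ = 58.2° gives GQ at -127.1° from the x-axis; with |GQ| = 17.6, Q = (22.63, -10.75). ∠GQE = 146.5° gives QE at -160.6° from the x-axis; with |QE| = 18.2, E = (5.468, -16.80). Then cos ∠GEJ = EG·EJ / (|EG||EJ|), giving 40.50°.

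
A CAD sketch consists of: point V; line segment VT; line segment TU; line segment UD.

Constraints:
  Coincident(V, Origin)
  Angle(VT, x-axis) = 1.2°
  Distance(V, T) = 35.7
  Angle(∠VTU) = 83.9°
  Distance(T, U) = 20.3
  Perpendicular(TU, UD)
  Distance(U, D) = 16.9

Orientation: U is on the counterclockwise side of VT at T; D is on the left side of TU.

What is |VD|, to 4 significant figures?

24.87

V is at the origin; VT runs at 1.2° with length 35.7, so T = 35.7·(cos 1.2°, sin 1.2°) = (35.69, 0.7476). ∠VTU = 83.9°, so TU runs at 1.2° + (180° − 83.9°) = 97.30° from the x-axis; with |TU| = 20.3, U = T + 20.3·(cos 97.30°, sin 97.30°) = (33.11, 20.88). TU ⟂ UD; with |UD| = 16.9 on the left of TU, D = U + 16.9·(-0.9919, -0.1271) = (16.35, 18.74). Then |VD| = |D − V| = 24.87.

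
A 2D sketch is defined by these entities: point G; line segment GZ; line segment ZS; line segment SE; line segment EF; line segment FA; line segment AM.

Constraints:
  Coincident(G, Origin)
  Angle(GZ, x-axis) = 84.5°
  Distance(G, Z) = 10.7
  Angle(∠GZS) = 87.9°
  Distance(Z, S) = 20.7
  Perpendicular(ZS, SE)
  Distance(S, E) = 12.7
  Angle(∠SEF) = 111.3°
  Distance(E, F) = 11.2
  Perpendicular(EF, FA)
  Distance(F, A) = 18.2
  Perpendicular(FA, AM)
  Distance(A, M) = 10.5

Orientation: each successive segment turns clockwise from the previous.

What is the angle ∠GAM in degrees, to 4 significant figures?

128.0°

G is at the origin; GZ runs at 84.5° with length 10.7, so Z = (1.026, 10.65). ∠GZS = 87.9° gives ZS at -7.600° from the x-axis; with |ZS| = 20.7, S = (21.54, 7.913). The perpendicularity gives SE at right angles to ZS, so SE runs at -97.60°; with |SE| = 12.7, E = (19.86, -4.675). ∠SEF = 111.3° gives EF at -166.3° from the x-axis; with |EF| = 11.2, F = (8.983, -7.328). The perpendicularity gives FA at right angles to EF, so FA runs at 103.7°; with |FA| = 18.2, A = (4.672, 10.35). FA is perpendicular to AM, so AM runs at 13.70°; with |AM| = 10.5, M = (14.87, 12.84). Then cos ∠GAM = AG·AM / (|AG||AM|), giving 128.0°.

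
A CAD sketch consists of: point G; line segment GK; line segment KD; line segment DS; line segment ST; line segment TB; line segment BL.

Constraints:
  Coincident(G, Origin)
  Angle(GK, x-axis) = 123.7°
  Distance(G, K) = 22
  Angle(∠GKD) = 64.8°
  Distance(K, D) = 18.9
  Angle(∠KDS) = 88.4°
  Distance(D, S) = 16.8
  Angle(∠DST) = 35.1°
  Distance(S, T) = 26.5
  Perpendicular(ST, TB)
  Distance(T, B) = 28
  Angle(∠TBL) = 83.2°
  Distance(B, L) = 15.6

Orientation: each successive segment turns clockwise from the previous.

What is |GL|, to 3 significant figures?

36.5

G is at the origin; GK runs at 123.7° with length 22.0, so K = (-12.2, 18.3). ∠GKD = 64.8° gives KD at 8.50° from the x-axis; with |KD| = 18.9, D = (6.49, 21.1). ∠KDS = 88.4° gives DS at -83.1° from the x-axis; with |DS| = 16.8, S = (8.50, 4.42). ∠DST = 35.1° gives ST at 132° from the x-axis; with |ST| = 26.5, T = (-9.23, 24.1). ST ⟂ TB, so TB runs at 42.0°; with |TB| = 28.0, B = (11.6, 42.8). ∠TBL = 83.2° gives BL at -54.8° from the x-axis; with |BL| = 15.6, L = (20.6, 30.1). Then |GL| = |L − G| = 36.5.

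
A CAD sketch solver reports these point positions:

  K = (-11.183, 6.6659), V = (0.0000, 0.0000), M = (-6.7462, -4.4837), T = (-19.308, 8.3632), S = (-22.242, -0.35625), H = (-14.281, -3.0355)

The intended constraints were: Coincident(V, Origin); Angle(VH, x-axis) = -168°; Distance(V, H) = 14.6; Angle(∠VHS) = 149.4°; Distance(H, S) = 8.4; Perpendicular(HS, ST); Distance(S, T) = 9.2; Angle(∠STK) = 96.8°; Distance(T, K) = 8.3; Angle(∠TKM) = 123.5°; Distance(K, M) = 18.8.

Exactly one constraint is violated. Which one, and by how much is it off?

Distance(K, M) = 18.8 — off by 6.80.

V = (0.00, 0.00) ✓; VH at -168.0° ✓; |VH| = 14.60 ✓; ∠VHS = 149.4° ✓; |HS| = 8.400 ✓; ∠(HS, ST) = 90.00° ✓; |ST| = 9.200 ✓; ∠STK = 96.80° ✓; |TK| = 8.300 ✓; ∠TKM = 123.5° ✓; |KM| = 12.00 ✗.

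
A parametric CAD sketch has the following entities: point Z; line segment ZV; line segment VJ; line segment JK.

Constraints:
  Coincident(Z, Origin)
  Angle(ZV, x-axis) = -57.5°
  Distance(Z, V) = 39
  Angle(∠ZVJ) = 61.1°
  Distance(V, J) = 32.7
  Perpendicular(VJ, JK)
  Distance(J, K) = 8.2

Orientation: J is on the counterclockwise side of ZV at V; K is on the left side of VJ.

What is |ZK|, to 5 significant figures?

29.410

Z is at the origin; ZV runs at -57.5° with length 39.0, so V = 39.0·(cos -57.5°, sin -57.5°) = (20.955, -32.892). ∠ZVJ = 61.1°, so VJ runs at -57.5° + (180° − 61.1°) = 61.400° from the x-axis; with |VJ| = 32.7, J = V + 32.7·(cos 61.400°, sin 61.400°) = (36.608, -4.1822). VJ is perpendicular to JK; with |JK| = 8.2 on the left of VJ, K = J + 8.2·(-0.87798, 0.47869) = (29.408, -0.25695). Then |ZK| = |K − Z| = 29.410.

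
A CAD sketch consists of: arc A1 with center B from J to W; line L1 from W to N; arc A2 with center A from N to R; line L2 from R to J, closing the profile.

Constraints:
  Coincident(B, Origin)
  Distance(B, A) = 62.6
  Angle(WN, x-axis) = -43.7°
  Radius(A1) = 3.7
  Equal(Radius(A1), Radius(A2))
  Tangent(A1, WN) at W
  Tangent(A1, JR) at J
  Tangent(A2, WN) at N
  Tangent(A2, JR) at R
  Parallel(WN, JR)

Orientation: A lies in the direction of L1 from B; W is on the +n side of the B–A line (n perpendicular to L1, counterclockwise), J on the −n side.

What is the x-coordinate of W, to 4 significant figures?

2.556

B is at the origin and A lies 62.6 along u from B, so A = 62.6·u = (45.26, -43.25). Tangency of A1 to both parallel lines with radius 3.7 puts W and J at B ± 3.7·n: W = (2.556, 2.675), J = (-2.556, -2.675). So W.x = 2.556.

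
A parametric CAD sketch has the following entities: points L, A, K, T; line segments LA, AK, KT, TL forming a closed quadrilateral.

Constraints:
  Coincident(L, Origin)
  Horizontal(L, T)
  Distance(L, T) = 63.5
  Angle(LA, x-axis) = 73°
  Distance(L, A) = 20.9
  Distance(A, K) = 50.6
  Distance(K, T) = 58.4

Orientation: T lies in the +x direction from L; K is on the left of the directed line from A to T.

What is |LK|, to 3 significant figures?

69.5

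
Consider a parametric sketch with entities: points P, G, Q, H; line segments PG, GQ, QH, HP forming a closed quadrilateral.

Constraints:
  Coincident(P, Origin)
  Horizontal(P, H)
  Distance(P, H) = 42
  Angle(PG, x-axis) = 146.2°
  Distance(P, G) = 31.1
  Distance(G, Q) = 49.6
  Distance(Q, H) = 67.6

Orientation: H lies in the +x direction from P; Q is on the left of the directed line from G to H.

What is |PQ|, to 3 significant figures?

56.6

P is at the origin; PH is horizontal with |PH| = 42.0 and H in +x, so H = (42.0, 0). PG runs at 146.2° with |PG| = 31.1, so G = (-25.8, 17.3). Q is determined by |GQ| = 49.6 and |QH| = 67.6 together: it lies at the intersection of circle(G, 49.6) and circle(H, 67.6). With |GH| = 70.0, the foot of the radical line on GH is 19.9 from G and the perpendicular offset is √(49.6² − 19.9²) = 45.4. Taking the left-of-GH solution: Q = (4.70, 56.4).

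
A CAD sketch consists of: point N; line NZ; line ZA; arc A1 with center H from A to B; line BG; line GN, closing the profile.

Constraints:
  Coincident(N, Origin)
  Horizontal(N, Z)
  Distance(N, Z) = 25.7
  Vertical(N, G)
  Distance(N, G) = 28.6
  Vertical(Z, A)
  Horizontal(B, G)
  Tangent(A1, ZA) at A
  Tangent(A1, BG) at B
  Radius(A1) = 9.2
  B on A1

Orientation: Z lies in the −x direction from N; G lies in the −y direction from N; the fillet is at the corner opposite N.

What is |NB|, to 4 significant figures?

33.02

N is at the origin; N and Z share the same y with |NZ| = 25.7 and Z on the −x side, so Z = (-25.70, 0.000). NG is vertical with |NG| = 28.6 and G on the −y side, so G = (0.000, -28.60). The virtual corner opposite N is at (-25.70, -28.60). Tangency of A1 to ZA means the radius HA is perpendicular to ZA and tangency of A1 to BG means the radius HB is perpendicular to BG, with radius 9.2, so the center H sits 9.2 in from both sides at H = (-16.50, -19.40). That places the tangent points at A = (-25.70, -19.40) on ZA and B = (-16.50, -28.60) on BG. Then |NB| = |B − N| = 33.02.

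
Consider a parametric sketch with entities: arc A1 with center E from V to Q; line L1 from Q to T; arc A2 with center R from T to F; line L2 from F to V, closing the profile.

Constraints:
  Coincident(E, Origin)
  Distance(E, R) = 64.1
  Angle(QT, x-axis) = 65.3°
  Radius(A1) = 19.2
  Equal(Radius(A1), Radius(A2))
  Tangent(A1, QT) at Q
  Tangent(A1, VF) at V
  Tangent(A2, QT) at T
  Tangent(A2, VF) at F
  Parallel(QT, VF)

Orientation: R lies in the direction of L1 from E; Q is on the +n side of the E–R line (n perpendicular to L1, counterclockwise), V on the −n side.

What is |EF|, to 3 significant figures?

66.9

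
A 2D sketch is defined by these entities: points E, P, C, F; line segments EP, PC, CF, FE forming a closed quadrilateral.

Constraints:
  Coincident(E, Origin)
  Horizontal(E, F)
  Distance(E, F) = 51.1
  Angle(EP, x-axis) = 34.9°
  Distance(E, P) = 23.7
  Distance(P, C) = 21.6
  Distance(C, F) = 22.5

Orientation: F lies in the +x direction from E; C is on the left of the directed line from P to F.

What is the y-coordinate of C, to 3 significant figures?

19.7

E is at the origin; EF is horizontal with |EF| = 51.1 and F in +x, so F = (51.1, 0). EP runs at 34.9° with |EP| = 23.7, so P = (19.4, 13.6). C is determined by |PC| = 21.6 and |CF| = 22.5 together: it lies at the intersection of circle(P, 21.6) and circle(F, 22.5). With |PF| = 34.4, the foot of the radical line on PF is 16.6 from P and the perpendicular offset is √(21.6² − 16.6²) = 13.8. Taking the left-of-PF solution: C = (40.2, 19.7).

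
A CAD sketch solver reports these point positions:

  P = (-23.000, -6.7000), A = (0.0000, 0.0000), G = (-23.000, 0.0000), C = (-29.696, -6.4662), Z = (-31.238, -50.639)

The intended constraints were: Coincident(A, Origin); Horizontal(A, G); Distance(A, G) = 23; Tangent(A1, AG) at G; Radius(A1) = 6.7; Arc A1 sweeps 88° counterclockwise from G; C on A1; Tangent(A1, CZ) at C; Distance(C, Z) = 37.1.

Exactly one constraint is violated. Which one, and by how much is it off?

Distance(C, Z) = 37.1 — off by 7.10.

A = (0.00, 0.00) ✓; A.y = 0.00, G.y = 0.00 ✓; |AG| = 23.00 ✓; ∠(PG, GA) = 90.00° ✓; |PG| = 6.700 ✓; bearing(P→C) − bearing(P→G) = 88.00° ✓; |PC| = 6.700 ✓; ∠(PC, CZ) = 90.00° ✓; |CZ| = 44.20 ✗.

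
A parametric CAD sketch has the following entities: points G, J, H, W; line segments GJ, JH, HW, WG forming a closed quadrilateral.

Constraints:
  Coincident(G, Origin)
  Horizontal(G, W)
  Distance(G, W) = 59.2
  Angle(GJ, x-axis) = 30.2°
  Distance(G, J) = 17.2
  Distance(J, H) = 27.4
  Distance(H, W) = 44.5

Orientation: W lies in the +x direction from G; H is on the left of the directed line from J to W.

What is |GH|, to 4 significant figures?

43.20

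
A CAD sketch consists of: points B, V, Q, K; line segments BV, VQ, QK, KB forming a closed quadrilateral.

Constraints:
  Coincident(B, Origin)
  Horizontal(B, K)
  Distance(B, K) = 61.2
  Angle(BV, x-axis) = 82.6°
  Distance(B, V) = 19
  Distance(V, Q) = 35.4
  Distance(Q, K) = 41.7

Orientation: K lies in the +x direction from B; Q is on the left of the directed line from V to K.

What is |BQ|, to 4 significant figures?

47.85

B is at the origin; B and K share the same y with |BK| = 61.2 and K in +x, so K = (61.2, 0). BV runs at 82.6° with |BV| = 19.0, so V = (2.447, 18.84). Q is determined by |VQ| = 35.4 and |QK| = 41.7 together: it lies at the intersection of circle(V, 35.4) and circle(K, 41.7). With |VK| = 61.70, the foot of the radical line on VK is 26.91 from V and the perpendicular offset is √(35.4² − 26.91²) = 23.00. Taking the left-of-VK solution: Q = (35.10, 32.52).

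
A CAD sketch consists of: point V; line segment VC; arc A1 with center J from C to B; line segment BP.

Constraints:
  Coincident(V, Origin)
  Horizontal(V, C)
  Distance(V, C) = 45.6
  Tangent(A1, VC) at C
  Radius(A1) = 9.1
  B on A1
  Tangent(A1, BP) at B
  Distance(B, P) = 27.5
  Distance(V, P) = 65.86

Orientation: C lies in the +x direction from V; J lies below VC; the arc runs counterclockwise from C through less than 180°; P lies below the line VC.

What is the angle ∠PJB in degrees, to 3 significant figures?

71.7°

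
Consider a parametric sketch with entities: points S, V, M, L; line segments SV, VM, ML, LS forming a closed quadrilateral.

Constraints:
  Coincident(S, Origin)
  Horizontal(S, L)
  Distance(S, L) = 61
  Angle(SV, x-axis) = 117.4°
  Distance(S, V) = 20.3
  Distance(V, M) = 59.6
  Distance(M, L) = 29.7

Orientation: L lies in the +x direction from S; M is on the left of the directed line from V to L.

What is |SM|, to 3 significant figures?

56.6

Checks: |VM| = 59.60 ✓; |ML| = 29.70 ✓.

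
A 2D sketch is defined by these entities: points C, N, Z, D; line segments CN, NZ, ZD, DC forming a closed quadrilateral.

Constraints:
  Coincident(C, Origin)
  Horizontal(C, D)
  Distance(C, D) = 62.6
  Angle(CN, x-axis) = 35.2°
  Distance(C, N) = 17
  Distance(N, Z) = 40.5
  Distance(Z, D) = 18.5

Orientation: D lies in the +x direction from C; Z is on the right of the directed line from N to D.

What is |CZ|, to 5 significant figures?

49.628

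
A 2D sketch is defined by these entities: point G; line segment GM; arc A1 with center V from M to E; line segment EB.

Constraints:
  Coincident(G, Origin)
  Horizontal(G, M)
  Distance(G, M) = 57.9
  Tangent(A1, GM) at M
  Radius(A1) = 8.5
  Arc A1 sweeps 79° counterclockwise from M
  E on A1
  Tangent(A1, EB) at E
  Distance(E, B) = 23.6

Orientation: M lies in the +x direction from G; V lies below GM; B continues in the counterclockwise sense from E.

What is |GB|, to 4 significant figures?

54.15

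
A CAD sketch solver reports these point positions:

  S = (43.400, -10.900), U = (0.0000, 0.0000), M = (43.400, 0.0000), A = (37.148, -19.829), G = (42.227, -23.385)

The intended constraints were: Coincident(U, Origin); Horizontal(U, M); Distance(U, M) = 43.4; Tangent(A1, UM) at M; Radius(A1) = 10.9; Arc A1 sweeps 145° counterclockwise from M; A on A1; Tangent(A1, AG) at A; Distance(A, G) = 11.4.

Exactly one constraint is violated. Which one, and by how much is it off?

Distance(A, G) = 11.4 — off by 5.20.

U = (0.00, 0.00) ✓; U.y = 0.00, M.y = 0.00 ✓; |UM| = 43.40 ✓; ∠(SM, MU) = 90.00° ✓; |SM| = 10.90 ✓; bearing(S→A) − bearing(S→M) = 145.0° ✓; |SA| = 10.90 ✓; ∠(SA, AG) = 90.00° ✓; |AG| = 6.200 ✗.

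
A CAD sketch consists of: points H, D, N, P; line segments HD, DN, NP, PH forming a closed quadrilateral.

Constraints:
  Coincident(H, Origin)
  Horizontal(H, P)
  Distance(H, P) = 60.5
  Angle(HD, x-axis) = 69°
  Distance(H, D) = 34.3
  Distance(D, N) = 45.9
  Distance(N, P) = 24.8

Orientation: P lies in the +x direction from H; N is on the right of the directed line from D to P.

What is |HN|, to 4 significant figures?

37.31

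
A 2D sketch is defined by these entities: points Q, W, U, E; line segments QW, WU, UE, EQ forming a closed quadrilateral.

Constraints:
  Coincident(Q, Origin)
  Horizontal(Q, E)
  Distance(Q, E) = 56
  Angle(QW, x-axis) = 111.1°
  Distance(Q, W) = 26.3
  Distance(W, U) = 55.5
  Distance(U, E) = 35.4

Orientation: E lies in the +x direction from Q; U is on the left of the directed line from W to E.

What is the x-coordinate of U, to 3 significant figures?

45.3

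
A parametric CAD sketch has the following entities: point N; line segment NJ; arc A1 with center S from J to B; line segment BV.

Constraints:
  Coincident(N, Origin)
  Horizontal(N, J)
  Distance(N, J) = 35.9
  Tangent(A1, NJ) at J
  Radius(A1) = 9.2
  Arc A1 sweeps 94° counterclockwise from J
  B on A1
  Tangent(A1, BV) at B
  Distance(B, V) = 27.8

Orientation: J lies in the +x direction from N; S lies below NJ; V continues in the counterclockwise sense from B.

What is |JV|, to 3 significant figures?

38.3

On A1, J sits at bearing 90° from S; a 94° counterclockwise sweep puts B at bearing 184°, so B = S + 9.2·(cos 184°, sin 184°) = (26.7, -9.84). Since A1 is tangent to BV there, SB ⟂ BV, so BV runs along (−sin 184°, cos 184°); with |BV| = 27.8, V = (28.7, -37.6). Then |JV| = |V − J| = 38.3.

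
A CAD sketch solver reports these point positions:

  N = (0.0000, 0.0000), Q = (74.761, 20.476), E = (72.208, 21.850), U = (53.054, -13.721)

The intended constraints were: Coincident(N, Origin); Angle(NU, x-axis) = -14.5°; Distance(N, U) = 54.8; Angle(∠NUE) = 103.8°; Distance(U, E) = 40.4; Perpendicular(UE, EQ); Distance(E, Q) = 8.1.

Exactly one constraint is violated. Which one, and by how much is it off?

Distance(E, Q) = 8.1 — off by 5.20.

N = (0.00, 0.00) ✓; NU at -14.50° ✓; |NU| = 54.80 ✓; ∠NUE = 103.8° ✓; |UE| = 40.40 ✓; ∠(UE, EQ) = 89.99° ✓; |EQ| = 2.899 ✗.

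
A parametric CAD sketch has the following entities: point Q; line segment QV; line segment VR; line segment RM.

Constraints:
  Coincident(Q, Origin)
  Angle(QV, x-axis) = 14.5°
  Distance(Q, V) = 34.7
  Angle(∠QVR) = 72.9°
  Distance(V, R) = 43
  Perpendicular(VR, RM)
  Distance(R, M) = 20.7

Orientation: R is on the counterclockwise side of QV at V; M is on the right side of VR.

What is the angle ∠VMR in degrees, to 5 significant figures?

64.294°

Q is at the origin; QV runs at 14.5° with length 34.7, so V = 34.7·(cos 14.5°, sin 14.5°) = (33.595, 8.6882). ∠QVR = 72.9°, so VR runs at 14.5° + (180° − 72.9°) = 121.60° from the x-axis; with |VR| = 43.0, R = V + 43.0·(cos 121.60°, sin 121.60°) = (11.063, 45.312). The perpendicularity gives RM at right angles to VR; with |RM| = 20.7 on the right of VR, M = R + 20.7·(0.85173, 0.52399) = (28.694, 56.159). Then cos ∠VMR = MV·MR / (|MV||MR|), giving 64.294°.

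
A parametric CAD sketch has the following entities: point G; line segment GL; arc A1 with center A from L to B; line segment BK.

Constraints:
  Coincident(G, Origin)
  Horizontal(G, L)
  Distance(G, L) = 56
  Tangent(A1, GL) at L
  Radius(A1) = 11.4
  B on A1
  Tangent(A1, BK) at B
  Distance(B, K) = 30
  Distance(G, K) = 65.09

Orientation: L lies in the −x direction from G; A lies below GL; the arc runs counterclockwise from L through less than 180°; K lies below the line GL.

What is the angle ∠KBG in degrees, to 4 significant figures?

71.83°

Checks: |AB| = 11.40 ✓; ∠(AB, BK) = 90.00° ✓; |BK| = 30.00 ✓; |GK| = 65.09 ✓.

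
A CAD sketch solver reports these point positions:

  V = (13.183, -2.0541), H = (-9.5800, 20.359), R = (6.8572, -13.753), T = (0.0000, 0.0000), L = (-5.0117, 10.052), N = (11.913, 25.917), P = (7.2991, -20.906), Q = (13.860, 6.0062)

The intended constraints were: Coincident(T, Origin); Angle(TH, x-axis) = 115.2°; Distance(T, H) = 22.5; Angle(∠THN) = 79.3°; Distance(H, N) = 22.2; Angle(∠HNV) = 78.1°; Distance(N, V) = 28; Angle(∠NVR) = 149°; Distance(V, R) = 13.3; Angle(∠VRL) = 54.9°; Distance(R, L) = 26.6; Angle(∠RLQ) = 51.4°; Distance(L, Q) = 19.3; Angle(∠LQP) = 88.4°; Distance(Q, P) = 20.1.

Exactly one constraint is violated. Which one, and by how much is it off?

Distance(Q, P) = 20.1 — off by 7.60.

T = (0.00, 0.00) ✓; TH at 115.2° ✓; |TH| = 22.50 ✓; ∠THN = 79.30° ✓; |HN| = 22.20 ✓; ∠HNV = 78.10° ✓; |NV| = 28.00 ✓; ∠NVR = 149.0° ✓; |VR| = 13.30 ✓; ∠VRL = 54.90° ✓; |RL| = 26.60 ✓; ∠RLQ = 51.40° ✓; |LQ| = 19.30 ✓; ∠LQP = 88.40° ✓; |QP| = 27.70 ✗.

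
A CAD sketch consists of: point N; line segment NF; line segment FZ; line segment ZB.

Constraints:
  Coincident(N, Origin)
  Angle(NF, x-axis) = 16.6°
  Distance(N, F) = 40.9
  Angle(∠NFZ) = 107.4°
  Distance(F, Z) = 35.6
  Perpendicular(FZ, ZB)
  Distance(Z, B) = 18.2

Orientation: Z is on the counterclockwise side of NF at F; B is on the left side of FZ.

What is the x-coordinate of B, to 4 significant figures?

21.49

∠NFZ = 107.4°, so FZ runs at 16.6° + (180° − 107.4°) = 89.20° from the x-axis; with |FZ| = 35.6, Z = F + 35.6·(cos 89.20°, sin 89.20°) = (39.69, 47.28). The perpendicularity gives ZB at right angles to FZ; with |ZB| = 18.2 on the left of FZ, B = Z + 18.2·(-0.9999, 0.01396) = (21.49, 47.54). So B.x = 21.49.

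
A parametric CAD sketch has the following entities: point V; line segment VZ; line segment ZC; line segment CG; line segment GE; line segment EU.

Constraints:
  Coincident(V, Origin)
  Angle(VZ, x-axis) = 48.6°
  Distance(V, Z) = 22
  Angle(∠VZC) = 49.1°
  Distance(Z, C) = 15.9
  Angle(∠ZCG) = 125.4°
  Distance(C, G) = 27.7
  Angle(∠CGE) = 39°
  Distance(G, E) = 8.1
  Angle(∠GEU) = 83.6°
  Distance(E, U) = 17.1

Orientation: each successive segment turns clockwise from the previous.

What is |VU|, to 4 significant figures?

20.17

∠CGE = 39.0° gives GE at 82.10° from the x-axis; with |GE| = 8.1, E = (-2.433, -10.16). ∠GEU = 83.6° gives EU at -14.30° from the x-axis; with |EU| = 17.1, U = (14.14, -14.38). Then |VU| = |U − V| = 20.17.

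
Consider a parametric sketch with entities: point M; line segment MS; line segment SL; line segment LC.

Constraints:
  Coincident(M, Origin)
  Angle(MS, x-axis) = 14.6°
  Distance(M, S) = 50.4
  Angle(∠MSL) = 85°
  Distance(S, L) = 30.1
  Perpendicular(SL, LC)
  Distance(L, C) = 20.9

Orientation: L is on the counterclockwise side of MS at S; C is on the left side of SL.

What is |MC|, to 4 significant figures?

38.99

∠MSL = 85.0°, so SL runs at 14.6° + (180° − 85.0°) = 109.6° from the x-axis; with |SL| = 30.1, L = S + 30.1·(cos 109.6°, sin 109.6°) = (38.68, 41.06). SL is perpendicular to LC; with |LC| = 20.9 on the left of SL, C = L + 20.9·(-0.9421, -0.3355) = (18.99, 34.05). Then |MC| = |C − M| = 38.99.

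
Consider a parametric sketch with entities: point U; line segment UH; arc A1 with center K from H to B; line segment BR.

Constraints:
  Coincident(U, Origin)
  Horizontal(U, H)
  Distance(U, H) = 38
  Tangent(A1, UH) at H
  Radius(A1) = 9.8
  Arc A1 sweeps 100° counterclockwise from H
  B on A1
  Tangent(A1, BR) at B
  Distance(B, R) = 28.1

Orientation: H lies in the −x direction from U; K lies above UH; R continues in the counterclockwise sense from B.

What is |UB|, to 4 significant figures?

30.59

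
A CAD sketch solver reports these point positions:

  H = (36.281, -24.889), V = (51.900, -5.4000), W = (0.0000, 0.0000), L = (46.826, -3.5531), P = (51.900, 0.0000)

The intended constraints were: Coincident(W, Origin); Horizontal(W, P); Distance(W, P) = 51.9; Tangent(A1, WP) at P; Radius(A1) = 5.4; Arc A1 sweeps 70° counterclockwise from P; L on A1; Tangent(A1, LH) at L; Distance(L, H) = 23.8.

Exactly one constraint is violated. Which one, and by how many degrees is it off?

Tangent(A1, LH) at L — off by 6.30°.

W = (0.00, 0.00) ✓; W.y = 0.00, P.y = 0.00 ✓; |WP| = 51.90 ✓; ∠(VP, PW) = 90.00° ✓; |VP| = 5.400 ✓; bearing(V→L) − bearing(V→P) = 70.00° ✓; |VL| = 5.400 ✓; ∠(VL, LH) = 96.30° ✗; |LH| = 23.80 ✓.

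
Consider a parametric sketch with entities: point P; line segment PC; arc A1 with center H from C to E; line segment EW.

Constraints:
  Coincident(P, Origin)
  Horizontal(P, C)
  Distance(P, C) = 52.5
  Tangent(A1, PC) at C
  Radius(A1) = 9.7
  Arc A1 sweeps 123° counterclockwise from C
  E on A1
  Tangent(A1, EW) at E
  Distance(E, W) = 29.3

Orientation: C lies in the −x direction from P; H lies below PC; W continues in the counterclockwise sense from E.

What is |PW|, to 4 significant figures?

59.67

On A1, C sits at bearing 90° from H; a 123° counterclockwise sweep puts E at bearing 213°, so E = H + 9.7·(cos 213°, sin 213°) = (-60.64, -14.98). The tangent condition forces HE to be normal to EW, so EW runs along (−sin 213°, cos 213°); with |EW| = 29.3, W = (-44.68, -39.56). Then |PW| = |W − P| = 59.67.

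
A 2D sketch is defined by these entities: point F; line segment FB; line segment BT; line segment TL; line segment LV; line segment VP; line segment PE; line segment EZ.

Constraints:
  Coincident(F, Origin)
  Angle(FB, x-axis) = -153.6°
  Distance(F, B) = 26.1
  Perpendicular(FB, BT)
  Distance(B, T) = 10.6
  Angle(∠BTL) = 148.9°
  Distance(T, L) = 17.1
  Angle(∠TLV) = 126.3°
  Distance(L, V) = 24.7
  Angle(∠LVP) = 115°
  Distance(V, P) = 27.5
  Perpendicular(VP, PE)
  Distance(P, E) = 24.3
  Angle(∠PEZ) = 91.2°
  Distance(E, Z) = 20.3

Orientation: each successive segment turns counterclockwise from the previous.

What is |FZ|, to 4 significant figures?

13.65

VP ⟂ PE, so PE runs at 176.2°; with |PE| = 24.3, E = (-3.639, 7.695). ∠PEZ = 91.2° gives EZ at -95.00° from the x-axis; with |EZ| = 20.3, Z = (-5.408, -12.53). Then |FZ| = |Z − F| = 13.65.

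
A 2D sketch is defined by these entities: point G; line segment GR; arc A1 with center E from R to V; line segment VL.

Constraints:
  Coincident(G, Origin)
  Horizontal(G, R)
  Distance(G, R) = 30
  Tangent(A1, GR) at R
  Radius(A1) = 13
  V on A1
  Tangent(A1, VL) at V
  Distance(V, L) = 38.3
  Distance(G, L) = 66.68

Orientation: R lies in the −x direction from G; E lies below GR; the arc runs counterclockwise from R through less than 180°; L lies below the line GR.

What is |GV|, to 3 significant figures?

45.0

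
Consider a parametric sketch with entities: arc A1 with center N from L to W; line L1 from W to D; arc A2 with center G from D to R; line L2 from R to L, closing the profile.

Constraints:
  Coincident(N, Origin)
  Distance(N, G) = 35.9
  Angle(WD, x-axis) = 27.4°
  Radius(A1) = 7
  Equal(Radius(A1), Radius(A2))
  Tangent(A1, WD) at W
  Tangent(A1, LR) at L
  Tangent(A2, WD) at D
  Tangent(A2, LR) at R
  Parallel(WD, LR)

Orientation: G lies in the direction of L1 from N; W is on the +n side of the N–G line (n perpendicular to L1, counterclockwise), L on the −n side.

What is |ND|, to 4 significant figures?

36.58

The slot axis is L1's direction at 27.4°, so u = (cos 27.4°, sin 27.4°) = (0.8878, 0.4602) and n = (−sin 27.4°, cos 27.4°) = (-0.4602, 0.8878). N is at the origin and G lies 35.9 along u from N, so G = 35.9·u = (31.87, 16.52). Tangency of A1 to both parallel lines with radius 7.0 puts W and L at N ± 7.0·n: W = (-3.221, 6.215), L = (3.221, -6.215). Equal radii place D and R the same way about G: D = G + 7.0·n = (28.65, 22.74), R = G − 7.0·n = (35.09, 10.31). Then |ND| = |D − N| = 36.58.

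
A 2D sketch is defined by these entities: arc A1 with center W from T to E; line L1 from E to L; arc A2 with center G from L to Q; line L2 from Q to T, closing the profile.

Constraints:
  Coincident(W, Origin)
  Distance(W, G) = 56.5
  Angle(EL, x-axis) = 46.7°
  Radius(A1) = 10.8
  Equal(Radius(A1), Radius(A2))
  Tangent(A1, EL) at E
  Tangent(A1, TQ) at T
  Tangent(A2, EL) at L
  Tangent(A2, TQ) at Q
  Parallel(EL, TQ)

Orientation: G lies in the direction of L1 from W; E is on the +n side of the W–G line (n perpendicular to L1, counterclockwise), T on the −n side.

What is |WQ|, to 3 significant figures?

57.5

Tangency of A1 to both parallel lines with radius 10.8 puts E and T at W ± 10.8·n: E = (-7.86, 7.41), T = (7.86, -7.41). Equal radii place L and Q the same way about G: L = G + 10.8·n = (30.9, 48.5), Q = G − 10.8·n = (46.6, 33.7). Then |WQ| = |Q − W| = 57.5.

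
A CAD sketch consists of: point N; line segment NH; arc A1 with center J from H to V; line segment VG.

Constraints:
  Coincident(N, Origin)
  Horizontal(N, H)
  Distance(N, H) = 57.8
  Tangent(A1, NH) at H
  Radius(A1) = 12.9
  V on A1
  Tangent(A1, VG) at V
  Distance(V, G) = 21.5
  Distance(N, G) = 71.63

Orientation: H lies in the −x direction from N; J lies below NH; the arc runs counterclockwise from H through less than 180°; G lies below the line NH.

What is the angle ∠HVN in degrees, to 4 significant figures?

42.37°

Checks: |JV| = 12.90 ✓; ∠(JV, VG) = 90.00° ✓; |VG| = 21.50 ✓; |NG| = 71.63 ✓.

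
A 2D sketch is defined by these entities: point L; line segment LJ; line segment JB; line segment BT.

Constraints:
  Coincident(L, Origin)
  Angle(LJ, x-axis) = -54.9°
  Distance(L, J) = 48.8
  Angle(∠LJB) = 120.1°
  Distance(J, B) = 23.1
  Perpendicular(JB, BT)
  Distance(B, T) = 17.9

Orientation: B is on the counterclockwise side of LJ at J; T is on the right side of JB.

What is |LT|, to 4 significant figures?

76.67

∠LJB = 120.1°, so JB runs at -54.9° + (180° − 120.1°) = 5.000° from the x-axis; with |JB| = 23.1, B = J + 23.1·(cos 5.000°, sin 5.000°) = (51.07, -37.91). JB is perpendicular to BT; with |BT| = 17.9 on the right of JB, T = B + 17.9·(0.08716, -0.9962) = (52.63, -55.74). Then |LT| = |T − L| = 76.67.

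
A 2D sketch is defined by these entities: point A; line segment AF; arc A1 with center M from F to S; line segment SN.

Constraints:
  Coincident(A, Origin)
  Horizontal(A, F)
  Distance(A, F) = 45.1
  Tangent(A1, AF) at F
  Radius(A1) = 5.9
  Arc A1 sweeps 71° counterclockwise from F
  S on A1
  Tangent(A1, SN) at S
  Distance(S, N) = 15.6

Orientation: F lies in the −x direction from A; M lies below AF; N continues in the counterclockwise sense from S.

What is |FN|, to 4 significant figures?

21.55

A is at the origin; AF is horizontal with |AF| = 45.1 and F on the −x side, so F = (-45.10, 0.000). A1 meets AF tangentially, so MF is at right angles to AF, so M = F + (0, -5.9) = (-45.10, -5.900). On A1, F sits at bearing 90° from M; a 71° counterclockwise sweep puts S at bearing 161°, so S = M + 5.9·(cos 161°, sin 161°) = (-50.68, -3.979). The tangent condition forces MS to be normal to SN, so SN runs along (−sin 161°, cos 161°); with |SN| = 15.6, N = (-55.76, -18.73). Then |FN| = |N − F| = 21.55.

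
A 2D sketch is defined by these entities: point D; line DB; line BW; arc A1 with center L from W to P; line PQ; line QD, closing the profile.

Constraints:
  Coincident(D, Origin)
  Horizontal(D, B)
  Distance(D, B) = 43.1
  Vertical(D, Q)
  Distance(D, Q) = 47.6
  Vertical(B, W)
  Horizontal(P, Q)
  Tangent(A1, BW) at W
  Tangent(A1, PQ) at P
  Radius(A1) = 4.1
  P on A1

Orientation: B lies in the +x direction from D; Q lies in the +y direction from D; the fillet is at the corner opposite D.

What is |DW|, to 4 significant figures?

61.24

D is at the origin; DB is horizontal with |DB| = 43.1 and B on the +x side, so B = (43.10, 0.000). D and Q share the same x with |DQ| = 47.6 and Q on the +y side, so Q = (0.000, 47.60). The virtual corner opposite D is at (43.10, 47.60). A1 meets BW tangentially, so LW is at right angles to BW and since A1 is tangent to PQ there, LP ⟂ PQ, with radius 4.1, so the center L sits 4.1 in from both sides at L = (39.00, 43.50). That places the tangent points at W = (43.10, 43.50) on BW and P = (39.00, 47.60) on PQ. Then |DW| = |W − D| = 61.24.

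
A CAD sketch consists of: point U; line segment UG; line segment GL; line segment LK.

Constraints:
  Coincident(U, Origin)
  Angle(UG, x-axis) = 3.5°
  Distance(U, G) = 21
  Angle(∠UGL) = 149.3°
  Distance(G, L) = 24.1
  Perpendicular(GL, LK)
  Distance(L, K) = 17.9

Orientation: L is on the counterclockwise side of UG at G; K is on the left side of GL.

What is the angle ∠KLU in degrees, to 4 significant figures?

75.73°

U is at the origin; UG runs at 3.5° with length 21.0, so G = 21.0·(cos 3.5°, sin 3.5°) = (20.96, 1.282). ∠UGL = 149.3°, so GL runs at 3.5° + (180° − 149.3°) = 34.20° from the x-axis; with |GL| = 24.1, L = G + 24.1·(cos 34.20°, sin 34.20°) = (40.89, 14.83). GL ⟂ LK; with |LK| = 17.9 on the left of GL, K = L + 17.9·(-0.5621, 0.8271) = (30.83, 29.63). Then cos ∠KLU = LK·LU / (|LK||LU|), giving 75.73°.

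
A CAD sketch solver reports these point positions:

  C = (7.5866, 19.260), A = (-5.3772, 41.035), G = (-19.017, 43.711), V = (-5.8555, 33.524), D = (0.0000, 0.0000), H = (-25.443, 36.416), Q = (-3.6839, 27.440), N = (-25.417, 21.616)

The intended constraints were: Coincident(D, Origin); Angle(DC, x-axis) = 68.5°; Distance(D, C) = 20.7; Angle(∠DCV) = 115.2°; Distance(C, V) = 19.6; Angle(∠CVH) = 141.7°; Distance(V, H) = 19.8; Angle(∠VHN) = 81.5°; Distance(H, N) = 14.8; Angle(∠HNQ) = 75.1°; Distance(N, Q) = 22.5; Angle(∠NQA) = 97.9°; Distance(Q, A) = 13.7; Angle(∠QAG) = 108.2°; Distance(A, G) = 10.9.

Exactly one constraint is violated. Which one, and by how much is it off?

Distance(A, G) = 10.9 — off by 3.00.

D = (0.00, 0.00) ✓; DC at 68.50° ✓; |DC| = 20.70 ✓; ∠DCV = 115.2° ✓; |CV| = 19.60 ✓; ∠CVH = 141.7° ✓; |VH| = 19.80 ✓; ∠VHN = 81.50° ✓; |HN| = 14.80 ✓; ∠HNQ = 75.10° ✓; |NQ| = 22.50 ✓; ∠NQA = 97.90° ✓; |QA| = 13.70 ✓; ∠QAG = 108.2° ✓; |AG| = 13.90 ✗.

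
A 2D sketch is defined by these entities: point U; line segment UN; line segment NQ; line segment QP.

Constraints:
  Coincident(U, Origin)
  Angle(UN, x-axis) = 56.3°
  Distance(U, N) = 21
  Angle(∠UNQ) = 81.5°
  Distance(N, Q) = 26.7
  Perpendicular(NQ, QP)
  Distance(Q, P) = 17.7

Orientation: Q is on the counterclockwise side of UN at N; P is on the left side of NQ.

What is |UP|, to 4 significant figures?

23.79

U is at the origin; UN runs at 56.3° with length 21.0, so N = 21.0·(cos 56.3°, sin 56.3°) = (11.65, 17.47). ∠UNQ = 81.5°, so NQ runs at 56.3° + (180° − 81.5°) = 154.8° from the x-axis; with |NQ| = 26.7, Q = N + 26.7·(cos 154.8°, sin 154.8°) = (-12.51, 28.84). NQ is perpendicular to QP; with |QP| = 17.7 on the left of NQ, P = Q + 17.7·(-0.4258, -0.9048) = (-20.04, 12.82). Then |UP| = |P − U| = 23.79.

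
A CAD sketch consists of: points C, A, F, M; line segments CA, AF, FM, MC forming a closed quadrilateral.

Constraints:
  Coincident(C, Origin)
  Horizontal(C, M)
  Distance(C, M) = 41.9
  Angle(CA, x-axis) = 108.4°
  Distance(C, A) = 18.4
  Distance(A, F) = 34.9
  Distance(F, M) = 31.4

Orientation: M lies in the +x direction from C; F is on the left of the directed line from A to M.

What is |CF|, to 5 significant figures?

39.170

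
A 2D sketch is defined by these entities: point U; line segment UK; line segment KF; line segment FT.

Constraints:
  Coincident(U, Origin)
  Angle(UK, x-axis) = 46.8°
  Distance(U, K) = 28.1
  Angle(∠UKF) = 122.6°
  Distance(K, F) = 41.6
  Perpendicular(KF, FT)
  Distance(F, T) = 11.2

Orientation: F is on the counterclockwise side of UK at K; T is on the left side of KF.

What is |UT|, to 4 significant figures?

58.09

∠UKF = 122.6°, so KF runs at 46.8° + (180° − 122.6°) = 104.2° from the x-axis; with |KF| = 41.6, F = K + 41.6·(cos 104.2°, sin 104.2°) = (9.031, 60.81). KF ⟂ FT; with |FT| = 11.2 on the left of KF, T = F + 11.2·(-0.9694, -0.2453) = (-1.827, 58.07). Then |UT| = |T − U| = 58.09.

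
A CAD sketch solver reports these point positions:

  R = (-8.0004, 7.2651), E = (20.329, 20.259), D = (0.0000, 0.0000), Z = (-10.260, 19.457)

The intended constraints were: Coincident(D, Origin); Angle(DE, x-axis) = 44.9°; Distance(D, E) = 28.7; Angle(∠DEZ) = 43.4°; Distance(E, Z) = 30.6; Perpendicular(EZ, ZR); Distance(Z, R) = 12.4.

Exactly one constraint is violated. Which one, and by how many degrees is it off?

Perpendicular(EZ, ZR) — off by 9.00°.

D = (0.00, 0.00) ✓; DE at 44.90° ✓; |DE| = 28.70 ✓; ∠DEZ = 43.40° ✓; |EZ| = 30.60 ✓; ∠(EZ, ZR) = 99.00° ✗; |ZR| = 12.40 ✓.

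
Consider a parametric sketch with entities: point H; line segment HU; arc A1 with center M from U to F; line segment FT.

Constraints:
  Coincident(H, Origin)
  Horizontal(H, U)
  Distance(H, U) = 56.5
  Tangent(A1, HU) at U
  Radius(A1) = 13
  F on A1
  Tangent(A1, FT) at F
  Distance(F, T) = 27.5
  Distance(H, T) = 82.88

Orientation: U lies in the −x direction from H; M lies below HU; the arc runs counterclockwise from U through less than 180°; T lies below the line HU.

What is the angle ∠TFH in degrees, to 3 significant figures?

108°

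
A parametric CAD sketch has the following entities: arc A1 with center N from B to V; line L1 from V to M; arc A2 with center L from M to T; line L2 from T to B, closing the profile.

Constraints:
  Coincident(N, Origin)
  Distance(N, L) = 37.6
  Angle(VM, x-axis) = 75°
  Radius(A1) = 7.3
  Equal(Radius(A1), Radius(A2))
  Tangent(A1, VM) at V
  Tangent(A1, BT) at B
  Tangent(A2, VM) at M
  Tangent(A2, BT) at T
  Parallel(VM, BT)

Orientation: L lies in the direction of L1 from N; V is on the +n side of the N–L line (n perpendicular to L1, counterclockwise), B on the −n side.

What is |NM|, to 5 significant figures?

38.302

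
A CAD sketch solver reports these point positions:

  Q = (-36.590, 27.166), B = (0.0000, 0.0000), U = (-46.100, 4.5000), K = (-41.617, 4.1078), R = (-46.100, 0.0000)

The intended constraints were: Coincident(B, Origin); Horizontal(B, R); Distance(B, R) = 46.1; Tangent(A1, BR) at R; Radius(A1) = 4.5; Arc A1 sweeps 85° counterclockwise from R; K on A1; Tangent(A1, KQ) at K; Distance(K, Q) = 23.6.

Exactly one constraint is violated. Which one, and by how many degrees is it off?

Tangent(A1, KQ) at K — off by 7.30°.

B = (0.00, 0.00) ✓; B.y = 0.00, R.y = 0.00 ✓; |BR| = 46.10 ✓; ∠(UR, RB) = 90.00° ✓; |UR| = 4.500 ✓; bearing(U→K) − bearing(U→R) = 85.00° ✓; |UK| = 4.500 ✓; ∠(UK, KQ) = 97.30° ✗; |KQ| = 23.60 ✓.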